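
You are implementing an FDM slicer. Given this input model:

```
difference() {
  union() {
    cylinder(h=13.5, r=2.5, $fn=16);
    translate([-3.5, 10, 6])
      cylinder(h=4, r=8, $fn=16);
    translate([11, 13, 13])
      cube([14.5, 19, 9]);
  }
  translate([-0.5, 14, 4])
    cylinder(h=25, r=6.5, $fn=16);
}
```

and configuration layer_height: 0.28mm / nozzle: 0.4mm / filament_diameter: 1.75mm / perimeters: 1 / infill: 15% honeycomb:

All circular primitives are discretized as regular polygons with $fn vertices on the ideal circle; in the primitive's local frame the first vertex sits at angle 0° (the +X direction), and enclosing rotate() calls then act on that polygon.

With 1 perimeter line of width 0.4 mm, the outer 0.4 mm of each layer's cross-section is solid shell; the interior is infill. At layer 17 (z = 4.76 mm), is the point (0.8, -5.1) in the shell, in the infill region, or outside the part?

outside

At z = 4.76 mm: the cylinder: section is a regular 16-gon, circumradius r=2.5; the cylinder at (-3.5, 10) is absent (z outside [6, 10]); the cube at (11, 13) is not intersected at this z (z outside [13, 22]); Merging all regions: only the r=2.5 cylinder is present, so the union is just that shape — 1 connected region; the r=6.5 cylinder at (-0.5, 14) contributes a regular 16-gon of circumradius 6.5; Subtracting the remaining from the first: starting from that combined region, the r=6.5 cylinder at (-0.5, 14) misses the remaining region (no effect) — 1 connected region. Overall, the cross-section is a single solid region. The nearest boundary edge runs (0.96, -2.31)→(-0.00, -2.50); distance from the point to it = 2.71 mm. The point is not inside any of the regions above, so it lies outside the cross-section (2.71 mm from the nearest boundary).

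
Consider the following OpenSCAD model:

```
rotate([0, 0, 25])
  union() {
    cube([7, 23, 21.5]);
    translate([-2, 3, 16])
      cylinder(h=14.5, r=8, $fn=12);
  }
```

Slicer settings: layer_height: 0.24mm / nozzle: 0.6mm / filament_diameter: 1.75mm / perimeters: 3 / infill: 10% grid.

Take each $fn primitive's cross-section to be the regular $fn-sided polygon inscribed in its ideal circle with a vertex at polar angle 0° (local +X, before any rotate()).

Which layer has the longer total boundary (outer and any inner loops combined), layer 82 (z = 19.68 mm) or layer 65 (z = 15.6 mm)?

layer 82 (z = 19.68 mm)

Layer 82 (z = 19.68): the cube (footprint 7×23) is included at this height (perimeter 60.00 mm); the cylinder at (-2, 3): section is a regular 12-gon, circumradius r=8 (perimeter = 2·12·8.000·sin(180°/12) = 49.69 mm); Combining (union): the regions partially overlap (shared area 49.33 mm²), so the edge portions inside another operand are dropped and the merged outline is re-measured after clipping — boundary = 80.57 mm; (rotated 25° about Z; rotation is an isometry so areas/perimeters/island counts are preserved). So its perimeter = 80.57 mm. Layer 65 (z = 15.6): the 7×23 cube contributes its full rectangle (perimeter 60.00 mm); the cylinder at (-2, 3) does not reach this height (z outside [16, 30.5]); Combining (union): only the 7×23 cube is present, so the union is just that shape — boundary = 60.00 mm; (rotated 25° about Z; rotation is an isometry so areas/perimeters/island counts are preserved). So its perimeter = 60.00 mm. Layer 82 is larger (80.57 vs 60.00 mm).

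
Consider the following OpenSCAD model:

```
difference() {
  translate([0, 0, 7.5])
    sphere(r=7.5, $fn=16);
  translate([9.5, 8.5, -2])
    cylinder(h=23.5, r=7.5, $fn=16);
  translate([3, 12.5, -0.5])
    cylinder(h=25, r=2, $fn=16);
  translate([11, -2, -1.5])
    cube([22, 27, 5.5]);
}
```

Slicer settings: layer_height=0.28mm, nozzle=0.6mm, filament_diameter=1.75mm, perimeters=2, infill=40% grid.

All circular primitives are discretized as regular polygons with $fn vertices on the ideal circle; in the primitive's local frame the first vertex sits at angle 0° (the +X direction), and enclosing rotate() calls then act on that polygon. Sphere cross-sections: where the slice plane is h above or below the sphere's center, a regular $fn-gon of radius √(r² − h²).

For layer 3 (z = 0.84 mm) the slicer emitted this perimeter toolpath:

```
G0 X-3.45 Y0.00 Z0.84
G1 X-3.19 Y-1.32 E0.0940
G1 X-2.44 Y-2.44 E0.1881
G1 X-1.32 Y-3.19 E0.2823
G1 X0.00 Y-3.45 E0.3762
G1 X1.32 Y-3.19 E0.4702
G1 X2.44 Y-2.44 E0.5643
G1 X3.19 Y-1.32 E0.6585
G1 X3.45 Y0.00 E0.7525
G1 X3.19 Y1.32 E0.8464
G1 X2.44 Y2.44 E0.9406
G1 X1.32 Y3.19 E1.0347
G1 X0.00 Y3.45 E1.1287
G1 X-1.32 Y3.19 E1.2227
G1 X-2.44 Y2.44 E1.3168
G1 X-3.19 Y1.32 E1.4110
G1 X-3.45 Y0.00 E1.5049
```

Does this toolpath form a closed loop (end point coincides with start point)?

Start point (G0): (-3.45, 0.00). End point (last G1): the path returns to the start — closed.

yes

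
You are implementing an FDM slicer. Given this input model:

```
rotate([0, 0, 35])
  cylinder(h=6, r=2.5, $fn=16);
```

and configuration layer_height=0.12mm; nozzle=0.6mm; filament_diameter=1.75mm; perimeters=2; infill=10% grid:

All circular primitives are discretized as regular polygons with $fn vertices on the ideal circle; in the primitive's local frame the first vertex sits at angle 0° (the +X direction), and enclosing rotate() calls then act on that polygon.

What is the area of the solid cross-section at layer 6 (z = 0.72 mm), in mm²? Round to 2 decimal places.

19.13 mm²

At z = 0.72 mm: the r=2.5 cylinder gives a regular 16-gon of circumradius 2.5 (constant along its height) (area = (16/2)·2.500²·sin(360°/16) = 19.13 mm²); (rotated 35° about Z; rotation is an isometry so areas/perimeters/island counts are preserved). Overall, the cross-section is a single solid region. Net area = 19.13 mm².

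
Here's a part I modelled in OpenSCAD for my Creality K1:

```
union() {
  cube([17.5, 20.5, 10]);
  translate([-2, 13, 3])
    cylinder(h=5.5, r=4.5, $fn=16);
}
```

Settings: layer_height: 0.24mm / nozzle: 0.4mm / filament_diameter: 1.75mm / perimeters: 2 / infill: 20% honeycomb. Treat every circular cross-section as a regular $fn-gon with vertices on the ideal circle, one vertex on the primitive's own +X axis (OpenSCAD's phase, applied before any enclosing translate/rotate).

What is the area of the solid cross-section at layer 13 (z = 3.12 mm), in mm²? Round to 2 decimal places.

406.92 mm²

At z = 3.12 mm: the cube (footprint 17.5×20.5) is included at this height (area 358.75 mm²); the cylinder at (-2, 13): section is a regular 16-gon, circumradius r=4.5 (area = (16/2)·4.500²·sin(360°/16) = 61.99 mm²); Merging all regions: the regions partially overlap — summed areas 420.74 mm² minus the doubly-counted overlap 13.83 mm² gives 406.92 mm² — area = 406.92 mm². Overall, the cross-section is a single solid region. Net area = 406.92 mm².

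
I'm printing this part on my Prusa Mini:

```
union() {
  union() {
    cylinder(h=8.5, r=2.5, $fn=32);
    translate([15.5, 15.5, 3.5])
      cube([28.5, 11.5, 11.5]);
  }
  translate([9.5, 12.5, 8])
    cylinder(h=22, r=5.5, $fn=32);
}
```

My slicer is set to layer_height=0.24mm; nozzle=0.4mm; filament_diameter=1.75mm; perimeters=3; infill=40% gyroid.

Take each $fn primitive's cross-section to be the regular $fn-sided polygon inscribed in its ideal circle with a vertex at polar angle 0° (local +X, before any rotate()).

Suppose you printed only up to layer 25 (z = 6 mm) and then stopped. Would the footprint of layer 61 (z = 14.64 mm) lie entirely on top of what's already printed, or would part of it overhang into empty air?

part overhangs

Compare the two slices. At z = 6: the r=2.5 cylinder gives a regular 32-gon of circumradius 2.5 (constant along its height) (area = (32/2)·2.500²·sin(360°/32) = 19.51 mm²); the 28.5×11.5 cube at (15.5, 15.5) contributes its full rectangle (area 327.75 mm²); Merging all regions: the 2 present regions are separate (no shared area or edge), so areas and boundary lengths simply add and each stays a separate island — area = 347.26 mm²; the cylinder at (9.5, 12.5) is absent (z outside [8, 30]); Merging all regions: only that combined region is present, so the union is just that shape — area = 347.26 mm². At z = 14.64: the cylinder is absent (z outside [0, 8.5]); the cube at (15.5, 15.5) (footprint 28.5×11.5) is included at this height (area 327.75 mm²); Merging all regions: only the 28.5×11.5 cube at (15.5, 15.5) is present, so the union is just that shape — area = 327.75 mm²; the r=5.5 cylinder at (9.5, 12.5) contributes a regular 32-gon of circumradius 5.5 (area = (32/2)·5.500²·sin(360°/32) = 94.42 mm²); Taking the union: the 2 present regions are separate (no shared area or edge), so areas and boundary lengths simply add and each stays a separate island — area = 422.17 mm². Checking containment: at z = 14.64 the cross-section extends beyond the z = 6 cross-section by about 94.42 mm².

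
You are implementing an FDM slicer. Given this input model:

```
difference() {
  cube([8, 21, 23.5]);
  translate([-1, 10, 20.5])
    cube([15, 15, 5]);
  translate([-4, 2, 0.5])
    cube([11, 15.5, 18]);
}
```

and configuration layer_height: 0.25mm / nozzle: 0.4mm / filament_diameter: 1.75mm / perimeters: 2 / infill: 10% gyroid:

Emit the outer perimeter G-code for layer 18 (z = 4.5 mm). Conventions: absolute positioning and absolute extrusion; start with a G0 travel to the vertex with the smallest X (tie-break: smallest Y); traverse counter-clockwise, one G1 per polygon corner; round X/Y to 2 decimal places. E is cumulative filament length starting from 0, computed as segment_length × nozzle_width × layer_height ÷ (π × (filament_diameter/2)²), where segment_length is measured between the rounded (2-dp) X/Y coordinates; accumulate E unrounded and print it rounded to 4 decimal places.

At z = 4.5 mm: the cube (footprint 8×21) is included at this height; the cube at (-1, 10) is not intersected at this z (z outside [20.5, 25.5]); the cube at (-4, 2) is present — its section is the full 11×15.5 rectangle; Taking the first minus the rest: starting from the 8×21 cube, the 11×15.5 cube at (-4, 2) partially overlaps it — only the 108.50 mm² overlap (of its 170.50 mm²) is removed, clipping the outline — 1 connected region. The outline is a single polygon with 8 vertices. Extrusion per mm of travel: 0.4 × 0.25 / (π × 0.875²) = 0.041575. Accumulating E over each segment gives final E = 2.9934.

G0 X0.00 Y0.00 Z4.50
G1 X8.00 Y0.00 E0.3326
G1 X8.00 Y21.00 E1.2057
G1 X0.00 Y21.00 E1.5383
G1 X0.00 Y17.50 E1.6838
G1 X7.00 Y17.50 E1.9748
G1 X7.00 Y2.00 E2.6192
G1 X0.00 Y2.00 E2.9103
G1 X0.00 Y0.00 E2.9934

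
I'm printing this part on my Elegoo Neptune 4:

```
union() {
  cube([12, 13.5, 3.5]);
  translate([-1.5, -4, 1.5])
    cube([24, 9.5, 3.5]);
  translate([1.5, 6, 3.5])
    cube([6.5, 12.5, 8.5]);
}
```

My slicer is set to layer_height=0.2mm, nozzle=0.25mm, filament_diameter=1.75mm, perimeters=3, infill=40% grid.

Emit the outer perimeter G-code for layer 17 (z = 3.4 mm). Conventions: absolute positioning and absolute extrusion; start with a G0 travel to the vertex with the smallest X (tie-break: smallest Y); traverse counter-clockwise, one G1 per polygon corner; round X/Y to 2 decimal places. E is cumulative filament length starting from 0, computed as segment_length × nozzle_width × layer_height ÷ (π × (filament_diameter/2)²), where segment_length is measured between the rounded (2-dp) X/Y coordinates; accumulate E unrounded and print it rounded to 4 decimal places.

At z = 3.4 mm: the cube (footprint 12×13.5) is included at this height; the cube at (-1.5, -4) is present — its section is the full 24×9.5 rectangle; the cube at (1.5, 6) is absent (z outside [3.5, 12]); Taking the union: the regions partially overlap (shared area 66.00 mm²), so overlapping operands fuse into one piece — 1 connected region. The outline is a single polygon with 8 vertices. Extrusion per mm of travel: 0.25 × 0.2 / (π × 0.875²) = 0.020788. Accumulating E over each segment gives final E = 1.7254.

G0 X-1.50 Y-4.00 Z3.40
G1 X22.50 Y-4.00 E0.4989
G1 X22.50 Y5.50 E0.6964
G1 X12.00 Y5.50 E0.9147
G1 X12.00 Y13.50 E1.0810
G1 X0.00 Y13.50 E1.3304
G1 X0.00 Y5.50 E1.4967
G1 X-1.50 Y5.50 E1.5279
G1 X-1.50 Y-4.00 E1.7254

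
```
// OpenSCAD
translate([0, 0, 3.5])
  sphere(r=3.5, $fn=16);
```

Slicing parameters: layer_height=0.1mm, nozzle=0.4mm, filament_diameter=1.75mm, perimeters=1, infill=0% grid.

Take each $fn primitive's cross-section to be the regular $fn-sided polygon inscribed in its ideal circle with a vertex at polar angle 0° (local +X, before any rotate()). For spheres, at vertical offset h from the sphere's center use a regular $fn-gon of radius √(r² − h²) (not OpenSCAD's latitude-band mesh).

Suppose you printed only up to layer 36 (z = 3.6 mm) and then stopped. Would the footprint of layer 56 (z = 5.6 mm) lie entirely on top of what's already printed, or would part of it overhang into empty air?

Compare the two slices. At z = 3.6: the sphere: section is a regular 16-gon, circumradius = √(r²−h²) = √(3.5²−0.1²) = 3.499 (area = (16/2)·3.499²·sin(360°/16) = 37.47 mm²). At z = 5.6: the r=3.5 sphere contributes a regular 16-gon of circumradius √(3.5²−2.1²) = 2.800 (area = (16/2)·2.800²·sin(360°/16) = 24.00 mm²). Checking containment: the cross-section at z = 5.6 is a subset of the cross-section at z = 3.6.

entirely on top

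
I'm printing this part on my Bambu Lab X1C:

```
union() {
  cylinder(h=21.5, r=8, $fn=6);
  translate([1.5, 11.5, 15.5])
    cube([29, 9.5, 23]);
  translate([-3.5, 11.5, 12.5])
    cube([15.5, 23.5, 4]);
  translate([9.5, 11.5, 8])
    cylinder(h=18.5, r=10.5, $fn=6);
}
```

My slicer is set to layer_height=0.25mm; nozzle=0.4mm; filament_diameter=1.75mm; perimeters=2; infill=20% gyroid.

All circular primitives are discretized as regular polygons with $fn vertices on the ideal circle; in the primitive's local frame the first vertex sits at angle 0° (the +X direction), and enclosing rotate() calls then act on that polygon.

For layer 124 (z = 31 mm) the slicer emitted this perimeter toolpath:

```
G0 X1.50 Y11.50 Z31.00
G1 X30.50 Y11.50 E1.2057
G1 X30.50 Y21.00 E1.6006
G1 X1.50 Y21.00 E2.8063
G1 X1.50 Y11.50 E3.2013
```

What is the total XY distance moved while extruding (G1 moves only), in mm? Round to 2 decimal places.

77.00 mm

Sum the Euclidean lengths of each G1 segment: total = 77.00 mm.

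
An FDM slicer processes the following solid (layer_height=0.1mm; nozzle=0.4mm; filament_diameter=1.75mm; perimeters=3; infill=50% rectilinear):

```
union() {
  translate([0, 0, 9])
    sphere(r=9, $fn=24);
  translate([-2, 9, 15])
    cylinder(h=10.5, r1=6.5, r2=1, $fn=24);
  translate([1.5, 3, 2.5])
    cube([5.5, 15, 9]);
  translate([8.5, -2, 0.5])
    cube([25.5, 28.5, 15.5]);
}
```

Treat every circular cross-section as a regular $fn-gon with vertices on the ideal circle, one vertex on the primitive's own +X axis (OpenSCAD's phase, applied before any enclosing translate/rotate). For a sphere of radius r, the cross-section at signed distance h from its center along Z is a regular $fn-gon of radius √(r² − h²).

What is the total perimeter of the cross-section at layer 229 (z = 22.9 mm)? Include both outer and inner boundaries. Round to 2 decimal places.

14.80 mm

At z = 22.9 mm: the sphere is absent (|z−center|=13.900 > r=9); the cone at (-2, 9) (r1=6.5→r2=1) has section circumradius 2.362 here — a regular 24-gon (perimeter = 2·24·2.362·sin(180°/24) = 14.80 mm); the cube at (1.5, 3) is absent (z outside [2.5, 11.5]); the cube at (8.5, -2) does not reach this height (z outside [0.5, 16]); Combining (union): only the cone at (-2, 9) is present, so the union is just that shape — boundary = 14.80 mm. Overall, the cross-section is a single solid region. Total boundary length (outer) = 14.80 mm.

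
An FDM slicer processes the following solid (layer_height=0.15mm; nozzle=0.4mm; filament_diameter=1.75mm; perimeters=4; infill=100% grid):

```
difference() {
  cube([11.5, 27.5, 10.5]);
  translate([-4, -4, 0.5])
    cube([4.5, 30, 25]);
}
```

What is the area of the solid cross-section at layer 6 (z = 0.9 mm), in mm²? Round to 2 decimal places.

At z = 0.9 mm: the cube (footprint 11.5×27.5) is included at this height (area 316.25 mm²); the cube at (-4, -4) is present — its section is the full 4.5×30 rectangle (area 135.00 mm²); Subtracting the remaining from the first: starting from the 11.5×27.5 cube (316.25 mm²), the 4.5×30 cube at (-4, -4) partially overlaps it — only the 13.00 mm² overlap (of its 135.00 mm²) is removed, clipping the outline — area = 303.25 mm². Overall, the cross-section is a single solid region. Net area = 303.25 mm².

303.25 mm²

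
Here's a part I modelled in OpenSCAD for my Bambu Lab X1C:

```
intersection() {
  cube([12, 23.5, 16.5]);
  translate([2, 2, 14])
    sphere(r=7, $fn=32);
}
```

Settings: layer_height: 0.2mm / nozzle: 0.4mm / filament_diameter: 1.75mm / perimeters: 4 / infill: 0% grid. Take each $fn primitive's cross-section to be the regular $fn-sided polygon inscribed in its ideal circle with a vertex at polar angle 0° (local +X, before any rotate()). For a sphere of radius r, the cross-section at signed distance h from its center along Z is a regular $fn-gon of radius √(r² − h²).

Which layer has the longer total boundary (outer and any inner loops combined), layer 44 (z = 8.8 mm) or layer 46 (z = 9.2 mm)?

layer 46 (z = 9.2 mm)

Layer 44 (z = 8.8): the 12×23.5 cube contributes its full rectangle (perimeter 71.00 mm); the r=7 sphere at (2, 2) slices to a regular 32-gon of circumradius 4.686 (√(r²−h²) with h=5.2 from center) (perimeter = 2·32·4.686·sin(180°/32) = 29.40 mm); Keeping only the common overlap: the r=7 sphere at (2, 2) partially overlaps the 12×23.5 cube; clipping to the common part keeps 39.24 mm² — boundary = 23.93 mm. So its perimeter = 23.93 mm. Layer 46 (z = 9.2): the cube is present — its section is the full 12×23.5 rectangle (perimeter 71.00 mm); the r=7 sphere at (2, 2) slices to a regular 32-gon of circumradius 5.095 (√(r²−h²) with h=4.8 from center) (perimeter = 2·32·5.095·sin(180°/32) = 31.96 mm); Taking the intersection: the r=7 sphere at (2, 2) partially overlaps the 12×23.5 cube; clipping to the common part keeps 44.04 mm² — boundary = 25.46 mm. So its perimeter = 25.46 mm. Layer 46 is larger (25.46 vs 23.93 mm).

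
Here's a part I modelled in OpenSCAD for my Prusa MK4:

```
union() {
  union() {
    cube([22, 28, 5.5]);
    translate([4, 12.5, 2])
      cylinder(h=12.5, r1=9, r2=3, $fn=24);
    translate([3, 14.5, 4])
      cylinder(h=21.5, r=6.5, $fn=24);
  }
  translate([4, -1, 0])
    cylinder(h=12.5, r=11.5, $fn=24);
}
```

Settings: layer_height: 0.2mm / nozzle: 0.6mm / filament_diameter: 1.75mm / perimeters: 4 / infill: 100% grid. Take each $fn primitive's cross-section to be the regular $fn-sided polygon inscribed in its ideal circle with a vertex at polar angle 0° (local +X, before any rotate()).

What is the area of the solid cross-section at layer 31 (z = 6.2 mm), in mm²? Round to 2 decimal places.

At z = 6.2 mm: the cube is absent (z outside [0, 5.5]); the cone at (4, 12.5) (r1=9→r2=3) has section circumradius 6.984 here — a regular 24-gon (area = (24/2)·6.984²·sin(360°/24) = 151.49 mm²); the r=6.5 cylinder at (3, 14.5) gives a regular 24-gon of circumradius 6.5 (constant along its height) (area = (24/2)·6.500²·sin(360°/24) = 131.22 mm²); Taking the union: the regions partially overlap — summed areas 282.71 mm² minus the doubly-counted overlap 110.81 mm² gives 171.90 mm² — area = 171.90 mm²; the r=11.5 cylinder at (4, -1) contributes a regular 24-gon of circumradius 11.5 (area = (24/2)·11.500²·sin(360°/24) = 410.75 mm²); Combining (union): the regions partially overlap — summed areas 582.65 mm² minus the doubly-counted overlap 39.95 mm² gives 542.70 mm² — area = 542.70 mm². Overall, the cross-section is a single solid region. Net area = 542.70 mm².

542.70 mm²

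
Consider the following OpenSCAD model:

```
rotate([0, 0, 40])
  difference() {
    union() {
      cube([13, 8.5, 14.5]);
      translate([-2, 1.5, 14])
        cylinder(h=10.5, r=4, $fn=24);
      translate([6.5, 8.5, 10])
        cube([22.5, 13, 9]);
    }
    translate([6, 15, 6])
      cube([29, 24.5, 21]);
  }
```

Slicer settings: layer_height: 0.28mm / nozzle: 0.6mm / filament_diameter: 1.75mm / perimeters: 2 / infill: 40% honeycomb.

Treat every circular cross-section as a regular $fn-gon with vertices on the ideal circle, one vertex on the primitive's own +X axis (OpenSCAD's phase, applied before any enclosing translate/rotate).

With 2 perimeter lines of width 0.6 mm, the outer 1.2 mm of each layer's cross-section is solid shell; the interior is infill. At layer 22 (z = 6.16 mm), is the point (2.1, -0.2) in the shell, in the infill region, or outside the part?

At z = 6.16 mm: the cube is present — its section is the full 13×8.5 rectangle; the cylinder at (-2, 1.5) does not reach this height (z outside [14, 24.5]); the cube at (6.5, 8.5) is not intersected at this z (z outside [10, 19]); Combining (union): only the 13×8.5 cube is present, so the union is just that shape — 1 connected region; the 29×24.5 cube at (6, 15) contributes its full rectangle; Taking the first minus the rest: starting from the result so far, the 29×24.5 cube at (6, 15) misses the remaining region (no effect) — 1 connected region; (rotated 40° about Z; rotation is an isometry so areas/perimeters/island counts are preserved). Overall, the cross-section is a single solid region. Undo the 40° rotation: the query point maps to (1.480, -1.503) in the un-rotated model frame. The nearest boundary edge runs (13.00, 0.00)→(0.00, 0.00); distance from the point to it = 1.50 mm. The point is not inside any of the regions above, so it lies outside the cross-section (1.50 mm from the nearest boundary).

outside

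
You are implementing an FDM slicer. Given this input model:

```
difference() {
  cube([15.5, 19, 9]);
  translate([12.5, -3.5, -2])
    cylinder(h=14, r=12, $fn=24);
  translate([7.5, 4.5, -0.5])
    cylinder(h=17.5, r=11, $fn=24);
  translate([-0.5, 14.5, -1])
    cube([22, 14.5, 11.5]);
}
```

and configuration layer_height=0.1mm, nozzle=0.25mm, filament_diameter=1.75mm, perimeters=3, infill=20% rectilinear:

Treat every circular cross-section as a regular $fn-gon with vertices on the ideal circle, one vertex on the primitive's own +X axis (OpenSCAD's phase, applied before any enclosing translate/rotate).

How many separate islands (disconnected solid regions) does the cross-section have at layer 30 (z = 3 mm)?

At z = 3 mm: the cube is present — its section is the full 15.5×19 rectangle; the r=12 cylinder at (12.5, -3.5) contributes a regular 24-gon of circumradius 12; the r=11 cylinder at (7.5, 4.5) gives a regular 24-gon of circumradius 11 (constant along its height); the 22×14.5 cube at (-0.5, 14.5) contributes its full rectangle; Taking the first minus the rest: starting from the 15.5×19 cube, the r=12 cylinder at (12.5, -3.5) partially overlaps it — only the 95.55 mm² overlap (of its 447.24 mm²) is removed, clipping the outline; the r=11 cylinder at (7.5, 4.5) partially overlaps it — only the 128.16 mm² overlap (of its 375.81 mm²) is removed, clipping the outline; the 22×14.5 cube at (-0.5, 14.5) partially overlaps it — only the 64.18 mm² overlap (of its 319.00 mm²) is removed, clipping the outline — 2 connected regions. Overall, the cross-section has 2 separate islands. Island count = 2.

2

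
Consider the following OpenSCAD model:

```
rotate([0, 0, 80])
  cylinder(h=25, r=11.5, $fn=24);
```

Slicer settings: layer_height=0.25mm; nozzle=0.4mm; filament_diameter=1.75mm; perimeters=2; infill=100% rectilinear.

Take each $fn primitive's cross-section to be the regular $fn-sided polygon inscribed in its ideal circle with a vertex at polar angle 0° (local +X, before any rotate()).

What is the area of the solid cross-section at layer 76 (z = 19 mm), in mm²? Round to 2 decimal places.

At z = 19 mm: the r=11.5 cylinder gives a regular 24-gon of circumradius 11.5 (constant along its height) (area = (24/2)·11.500²·sin(360°/24) = 410.75 mm²); (rotated 80° about Z; rotation is an isometry so areas/perimeters/island counts are preserved). Overall, the cross-section is a single solid region. Net area = 410.75 mm².

410.75 mm²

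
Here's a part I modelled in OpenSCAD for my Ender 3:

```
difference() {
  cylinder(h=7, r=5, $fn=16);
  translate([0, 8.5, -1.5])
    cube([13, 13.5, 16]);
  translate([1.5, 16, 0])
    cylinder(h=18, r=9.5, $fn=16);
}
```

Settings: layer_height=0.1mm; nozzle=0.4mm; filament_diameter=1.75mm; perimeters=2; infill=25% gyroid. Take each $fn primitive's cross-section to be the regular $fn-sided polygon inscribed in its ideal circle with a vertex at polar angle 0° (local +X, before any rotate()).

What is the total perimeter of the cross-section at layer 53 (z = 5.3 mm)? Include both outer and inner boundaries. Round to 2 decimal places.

At z = 5.3 mm: the r=5 cylinder gives a regular 16-gon of circumradius 5 (constant along its height) (perimeter = 2·16·5.000·sin(180°/16) = 31.21 mm); the cube at (0, 8.5) (footprint 13×13.5) is included at this height (perimeter 53.00 mm); the cylinder at (1.5, 16): section is a regular 16-gon, circumradius r=9.5 (perimeter = 2·16·9.500·sin(180°/16) = 59.31 mm); Subtracting the remaining from the first: starting from the r=5 cylinder, the 13×13.5 cube at (0, 8.5) misses the remaining region (no effect); the r=9.5 cylinder at (1.5, 16) misses the remaining region (no effect) — boundary = 31.21 mm. Overall, the cross-section is a single solid region. Total boundary length (outer) = 31.21 mm.

31.21 mm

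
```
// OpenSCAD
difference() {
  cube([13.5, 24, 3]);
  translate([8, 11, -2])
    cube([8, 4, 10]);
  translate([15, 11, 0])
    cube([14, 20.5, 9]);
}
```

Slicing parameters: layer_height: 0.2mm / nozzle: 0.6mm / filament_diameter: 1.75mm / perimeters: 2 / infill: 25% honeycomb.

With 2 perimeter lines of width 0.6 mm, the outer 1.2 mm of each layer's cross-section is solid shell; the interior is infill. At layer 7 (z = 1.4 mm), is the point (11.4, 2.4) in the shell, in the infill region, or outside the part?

At z = 1.4 mm: the 13.5×24 cube contributes its full rectangle; the cube at (8, 11) is present — its section is the full 8×4 rectangle; the cube at (15, 11) is present — its section is the full 14×20.5 rectangle; After the difference (first − rest): starting from the 13.5×24 cube, the 8×4 cube at (8, 11) partially overlaps it — only the 22.00 mm² overlap (of its 32.00 mm²) is removed, clipping the outline; the 14×20.5 cube at (15, 11) misses the remaining region (no effect) — 1 connected region. Overall, the cross-section is a single solid region. The nearest boundary edge runs (13.50, 11.00)→(13.50, 0.00); distance from the point to it = 2.10 mm. The point is inside the cross-section and 2.10 mm from the nearest boundary — more than the 1.2 mm shell width (2 × 0.6), so it's in the infill interior.

infill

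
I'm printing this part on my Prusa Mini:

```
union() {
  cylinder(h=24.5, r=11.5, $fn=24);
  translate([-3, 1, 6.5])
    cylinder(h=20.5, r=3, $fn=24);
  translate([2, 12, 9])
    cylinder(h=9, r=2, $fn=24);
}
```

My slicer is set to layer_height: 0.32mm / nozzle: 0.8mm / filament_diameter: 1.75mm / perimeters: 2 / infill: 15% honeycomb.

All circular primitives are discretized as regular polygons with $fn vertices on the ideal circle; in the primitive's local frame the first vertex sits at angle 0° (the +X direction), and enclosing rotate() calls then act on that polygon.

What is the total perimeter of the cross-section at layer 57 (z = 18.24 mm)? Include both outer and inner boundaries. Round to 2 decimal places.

72.05 mm

At z = 18.24 mm: the cylinder: section is a regular 24-gon, circumradius r=11.5 (perimeter = 2·24·11.500·sin(180°/24) = 72.05 mm); the r=3 cylinder at (-3, 1) contributes a regular 24-gon of circumradius 3 (perimeter = 2·24·3.000·sin(180°/24) = 18.80 mm); the cylinder at (2, 12) does not reach this height (z outside [9, 18]); Taking the union: the r=3 cylinder at (-3, 1) lies entirely inside the r=11.5 cylinder, so the union is just the r=11.5 cylinder — boundary = 72.05 mm. Overall, the cross-section is a single solid region. Total boundary length (outer) = 72.05 mm.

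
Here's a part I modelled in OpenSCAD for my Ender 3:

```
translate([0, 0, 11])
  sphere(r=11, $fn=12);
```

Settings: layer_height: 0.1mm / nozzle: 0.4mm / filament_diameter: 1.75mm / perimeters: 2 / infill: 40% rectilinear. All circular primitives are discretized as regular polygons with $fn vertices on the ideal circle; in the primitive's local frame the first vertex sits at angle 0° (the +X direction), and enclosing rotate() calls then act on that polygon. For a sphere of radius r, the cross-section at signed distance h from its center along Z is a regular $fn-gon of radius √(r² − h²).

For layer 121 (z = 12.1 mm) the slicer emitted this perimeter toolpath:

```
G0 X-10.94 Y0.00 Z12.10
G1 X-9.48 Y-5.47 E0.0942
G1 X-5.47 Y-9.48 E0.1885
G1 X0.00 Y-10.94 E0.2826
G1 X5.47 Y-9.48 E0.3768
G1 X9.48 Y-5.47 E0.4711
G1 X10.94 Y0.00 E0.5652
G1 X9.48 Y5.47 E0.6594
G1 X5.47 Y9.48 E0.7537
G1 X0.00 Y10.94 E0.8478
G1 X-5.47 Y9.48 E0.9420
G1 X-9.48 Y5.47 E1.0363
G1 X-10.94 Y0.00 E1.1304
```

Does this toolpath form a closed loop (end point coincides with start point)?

Start point (G0): (-10.94, 0.00). End point (last G1): the path returns to the start — closed.

yes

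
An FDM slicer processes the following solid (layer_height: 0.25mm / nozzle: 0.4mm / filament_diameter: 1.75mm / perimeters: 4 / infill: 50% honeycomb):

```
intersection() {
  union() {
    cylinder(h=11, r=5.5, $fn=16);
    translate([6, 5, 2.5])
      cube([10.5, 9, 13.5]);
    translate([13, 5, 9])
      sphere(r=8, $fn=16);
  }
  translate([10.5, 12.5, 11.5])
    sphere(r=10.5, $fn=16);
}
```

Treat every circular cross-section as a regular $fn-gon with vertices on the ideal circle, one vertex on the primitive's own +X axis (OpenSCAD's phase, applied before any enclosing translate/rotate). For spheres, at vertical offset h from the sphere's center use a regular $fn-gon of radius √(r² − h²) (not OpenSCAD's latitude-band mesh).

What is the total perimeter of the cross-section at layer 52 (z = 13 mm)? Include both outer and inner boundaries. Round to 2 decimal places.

44.43 mm

At z = 13 mm: the cylinder is absent (z outside [0, 11]); the 10.5×9 cube at (6, 5) contributes its full rectangle (perimeter 39.00 mm); the r=8 sphere at (13, 5) slices to a regular 16-gon of circumradius 6.928 (√(r²−h²) with h=4 from center) (perimeter = 2·16·6.928·sin(180°/16) = 43.25 mm); Taking the union: the regions partially overlap (shared area 59.60 mm²), so the edge portions inside another operand are dropped and the merged outline is re-measured after clipping — boundary = 51.45 mm; the sphere at (10.5, 12.5): section is a regular 16-gon, circumradius = √(r²−h²) = √(10.5²−1.5²) = 10.392 (perimeter = 2·16·10.392·sin(180°/16) = 64.88 mm); Keeping only the common overlap: the r=10.5 sphere at (10.5, 12.5) partially overlaps that combined region; clipping to the common part keeps 129.30 mm² — boundary = 44.43 mm. Overall, the cross-section is a single solid region. Total boundary length (outer) = 44.43 mm.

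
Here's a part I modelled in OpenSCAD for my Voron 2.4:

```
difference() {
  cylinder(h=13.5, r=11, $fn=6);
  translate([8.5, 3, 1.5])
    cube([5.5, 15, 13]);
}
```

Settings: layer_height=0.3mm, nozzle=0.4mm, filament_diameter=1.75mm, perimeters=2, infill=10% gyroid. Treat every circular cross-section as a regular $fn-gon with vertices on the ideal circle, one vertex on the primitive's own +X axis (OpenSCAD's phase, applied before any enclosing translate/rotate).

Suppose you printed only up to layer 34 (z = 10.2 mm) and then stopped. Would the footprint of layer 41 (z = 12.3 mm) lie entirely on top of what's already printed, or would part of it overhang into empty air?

Compare the two slices. At z = 10.2: the r=11 cylinder gives a regular 6-gon of circumradius 11 (constant along its height) (area = (6/2)·11.000²·sin(360°/6) = 314.37 mm²); the cube at (8.5, 3) is present — its section is the full 5.5×15 rectangle (area 82.50 mm²); After the difference (first − rest): starting from the r=11 cylinder (314.37 mm²), the 5.5×15 cube at (8.5, 3) partially overlaps it — only the 0.51 mm² overlap (of its 82.50 mm²) is removed, clipping the outline — area = 313.86 mm². At z = 12.3: the r=11 cylinder contributes a regular 6-gon of circumradius 11 (area = (6/2)·11.000²·sin(360°/6) = 314.37 mm²); the cube at (8.5, 3) (footprint 5.5×15) is included at this height (area 82.50 mm²); After the difference (first − rest): starting from the r=11 cylinder (314.37 mm²), the 5.5×15 cube at (8.5, 3) partially overlaps it — only the 0.51 mm² overlap (of its 82.50 mm²) is removed, clipping the outline — area = 313.86 mm². Checking containment: the cross-section at z = 12.3 is a subset of the cross-section at z = 10.2.

entirely on top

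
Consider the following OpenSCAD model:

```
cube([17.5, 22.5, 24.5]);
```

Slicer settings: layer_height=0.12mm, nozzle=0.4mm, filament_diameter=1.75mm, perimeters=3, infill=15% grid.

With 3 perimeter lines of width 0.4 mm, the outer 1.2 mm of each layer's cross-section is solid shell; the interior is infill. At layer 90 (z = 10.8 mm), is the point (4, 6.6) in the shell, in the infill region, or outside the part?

At z = 10.8 mm: the cube (footprint 17.5×22.5) is included at this height. Overall, the cross-section is a single solid region. The nearest boundary edge runs (0.00, 22.50)→(0.00, 0.00); distance from the point to it = 4.00 mm. The point is inside the cross-section and 4.00 mm from the nearest boundary — more than the 1.2 mm shell width (3 × 0.4), so it's in the infill interior.

infill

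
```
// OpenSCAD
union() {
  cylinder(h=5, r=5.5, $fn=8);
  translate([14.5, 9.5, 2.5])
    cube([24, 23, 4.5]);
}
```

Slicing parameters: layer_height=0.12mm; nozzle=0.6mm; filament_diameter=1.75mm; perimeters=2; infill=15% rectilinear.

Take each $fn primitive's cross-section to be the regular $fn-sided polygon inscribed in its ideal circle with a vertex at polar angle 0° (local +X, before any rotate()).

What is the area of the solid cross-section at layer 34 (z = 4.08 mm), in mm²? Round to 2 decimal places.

637.56 mm²

At z = 4.08 mm: the cylinder: section is a regular 8-gon, circumradius r=5.5 (area = (8/2)·5.500²·sin(360°/8) = 85.56 mm²); the 24×23 cube at (14.5, 9.5) contributes its full rectangle (area 552.00 mm²); Combining (union): the 2 present regions are separate (no shared area or edge), so areas and boundary lengths simply add and each stays a separate island — area = 637.56 mm². Overall, the cross-section has 2 separate islands. Net area = 637.56 mm².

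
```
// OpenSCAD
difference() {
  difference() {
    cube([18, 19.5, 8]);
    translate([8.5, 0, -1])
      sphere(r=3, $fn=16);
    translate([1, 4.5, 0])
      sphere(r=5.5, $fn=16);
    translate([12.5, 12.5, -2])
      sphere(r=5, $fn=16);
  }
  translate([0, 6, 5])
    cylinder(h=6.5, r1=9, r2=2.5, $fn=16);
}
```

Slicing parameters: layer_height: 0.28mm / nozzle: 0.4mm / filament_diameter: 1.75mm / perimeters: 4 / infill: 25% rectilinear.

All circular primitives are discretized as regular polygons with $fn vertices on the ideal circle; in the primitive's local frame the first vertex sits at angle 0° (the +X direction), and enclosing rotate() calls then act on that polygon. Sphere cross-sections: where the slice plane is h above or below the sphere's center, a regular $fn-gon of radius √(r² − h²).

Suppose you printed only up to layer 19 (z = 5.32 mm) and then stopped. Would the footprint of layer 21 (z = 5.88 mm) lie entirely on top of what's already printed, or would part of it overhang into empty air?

part overhangs

Compare the two slices. At z = 5.32: the cube (footprint 18×19.5) is included at this height (area 351.00 mm²); the sphere at (8.5, 0) is not intersected at this z (|z−center|=6.320 > r=3); the r=5.5 sphere at (1, 4.5) slices to a regular 16-gon of circumradius 1.396 (√(r²−h²) with h=5.32 from center) (area = (16/2)·1.396²·sin(360°/16) = 5.96 mm²); the sphere at (12.5, 12.5) is not intersected at this z (|z−center|=7.320 > r=5); After the difference (first − rest): starting from the 18×19.5 cube (351.00 mm²), the r=5.5 sphere at (1, 4.5) partially overlaps it — only the 5.47 mm² overlap (of its 5.96 mm²) is removed, clipping the outline — area = 345.53 mm²; the cone at (0, 6): at t=0.049 of its height the radius interpolates to r₁+(r₂−r₁)t = 8.680, giving a regular 16-gon of that circumradius (area = (16/2)·8.680²·sin(360°/16) = 230.66 mm²); After the difference (first − rest): starting from the result so far (345.53 mm²), the cone at (0, 6) partially overlaps it — only the 99.01 mm² overlap (of its 230.66 mm²) is removed, clipping the outline — area = 246.52 mm². At z = 5.88: the cube is present — its section is the full 18×19.5 rectangle (area 351.00 mm²); the sphere at (8.5, 0) is not intersected at this z (|z−center|=6.880 > r=3); the sphere at (1, 4.5) is not intersected at this z (|z−center|=5.880 > r=5.5); the sphere at (12.5, 12.5) does not reach this height (|z−center|=7.880 > r=5); After the difference (first − rest): none of the subtracted shapes is present at this height, so the 18×19.5 cube is unchanged — area = 351.00 mm²; the cone at (0, 6): at t=0.135 of its height the radius interpolates to r₁+(r₂−r₁)t = 8.120, giving a regular 16-gon of that circumradius (area = (16/2)·8.120²·sin(360°/16) = 201.86 mm²); After the difference (first − rest): starting from the result so far (351.00 mm²), the cone at (0, 6) partially overlaps it — only the 93.61 mm² overlap (of its 201.86 mm²) is removed, clipping the outline — area = 257.39 mm². Checking containment: at z = 5.88 the cross-section extends beyond the z = 5.32 cross-section by about 10.87 mm².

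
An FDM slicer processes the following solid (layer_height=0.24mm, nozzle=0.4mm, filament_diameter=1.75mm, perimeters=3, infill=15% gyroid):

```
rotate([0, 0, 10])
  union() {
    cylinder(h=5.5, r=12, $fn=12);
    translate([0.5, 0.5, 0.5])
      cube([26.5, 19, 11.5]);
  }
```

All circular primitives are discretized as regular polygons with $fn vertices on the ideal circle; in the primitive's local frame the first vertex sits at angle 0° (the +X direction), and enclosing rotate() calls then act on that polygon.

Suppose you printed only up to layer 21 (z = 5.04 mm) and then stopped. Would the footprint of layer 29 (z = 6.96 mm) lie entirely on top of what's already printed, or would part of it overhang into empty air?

Compare the two slices. At z = 5.04: the r=12 cylinder gives a regular 12-gon of circumradius 12 (constant along its height) (area = (12/2)·12.000²·sin(360°/12) = 432.00 mm²); the 26.5×19 cube at (0.5, 0.5) contributes its full rectangle (area 503.50 mm²); Combining (union): the regions partially overlap — summed areas 935.50 mm² minus the doubly-counted overlap 96.32 mm² gives 839.18 mm² — area = 839.18 mm²; (rotated 10° about Z; rotation is an isometry so areas/perimeters/island counts are preserved). At z = 6.96: the cylinder does not reach this height (z outside [0, 5.5]); the cube at (0.5, 0.5) is present — its section is the full 26.5×19 rectangle (area 503.50 mm²); Combining (union): only the 26.5×19 cube at (0.5, 0.5) is present, so the union is just that shape — area = 503.50 mm²; (rotated 10° about Z; rotation is an isometry so areas/perimeters/island counts are preserved). Checking containment: the cross-section at z = 6.96 is a subset of the cross-section at z = 5.04.

entirely on top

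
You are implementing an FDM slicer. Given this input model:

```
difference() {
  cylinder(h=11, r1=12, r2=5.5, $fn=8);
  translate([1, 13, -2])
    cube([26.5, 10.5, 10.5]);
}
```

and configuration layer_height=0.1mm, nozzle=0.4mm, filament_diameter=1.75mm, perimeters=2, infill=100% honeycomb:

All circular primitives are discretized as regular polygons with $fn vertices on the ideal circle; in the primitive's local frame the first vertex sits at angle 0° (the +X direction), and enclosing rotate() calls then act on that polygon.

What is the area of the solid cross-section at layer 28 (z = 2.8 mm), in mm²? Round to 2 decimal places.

302.72 mm²

At z = 2.8 mm: the cone: at t=0.255 of its height the radius interpolates to r₁+(r₂−r₁)t = 10.345, giving a regular 8-gon of that circumradius (area = (8/2)·10.345²·sin(360°/8) = 302.72 mm²); the 26.5×10.5 cube at (1, 13) contributes its full rectangle (area 278.25 mm²); Taking the first minus the rest: starting from the cone (302.72 mm²), the 26.5×10.5 cube at (1, 13) misses the remaining region (no effect) — area = 302.72 mm². Overall, the cross-section is a single solid region. Net area = 302.72 mm².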